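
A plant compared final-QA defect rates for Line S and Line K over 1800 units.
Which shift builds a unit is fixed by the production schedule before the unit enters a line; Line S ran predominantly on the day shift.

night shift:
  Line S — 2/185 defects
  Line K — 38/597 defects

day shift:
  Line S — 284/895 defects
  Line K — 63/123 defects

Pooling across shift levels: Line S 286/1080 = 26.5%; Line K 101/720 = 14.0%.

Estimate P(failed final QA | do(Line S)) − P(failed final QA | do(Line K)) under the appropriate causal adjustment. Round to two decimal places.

The stratified and pooled comparisons disagree (Line S wins within each shift; Line K wins overall), so the answer turns on the causal role of shift.
Here shift is a common cause — it drives both which line a case falls under and the outcome. The crude comparison mixes populations; the stratum-specific rates are the causally relevant ones.
Adjusting over the population distribution of shift: 0.434·(0.011−0.064) + 0.566·(0.317−0.512) = -0.133.

-0.13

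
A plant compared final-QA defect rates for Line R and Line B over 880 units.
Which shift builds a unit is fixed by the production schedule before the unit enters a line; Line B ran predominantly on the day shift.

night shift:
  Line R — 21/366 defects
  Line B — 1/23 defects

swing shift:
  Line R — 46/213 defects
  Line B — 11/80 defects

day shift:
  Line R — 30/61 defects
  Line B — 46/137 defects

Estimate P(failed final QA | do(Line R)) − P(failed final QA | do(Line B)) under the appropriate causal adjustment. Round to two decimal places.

+0.07

Shift satisfies the back-door criterion: it is not a descendant of the line, and it blocks the spurious path from line to outcome. Adjusting for it (i.e., using the within-shift rates) gives the causal effect.
Adjusting over the population distribution of shift: 0.442·(0.057−0.043) + 0.333·(0.216−0.138) + 0.225·(0.492−0.336) = +0.067.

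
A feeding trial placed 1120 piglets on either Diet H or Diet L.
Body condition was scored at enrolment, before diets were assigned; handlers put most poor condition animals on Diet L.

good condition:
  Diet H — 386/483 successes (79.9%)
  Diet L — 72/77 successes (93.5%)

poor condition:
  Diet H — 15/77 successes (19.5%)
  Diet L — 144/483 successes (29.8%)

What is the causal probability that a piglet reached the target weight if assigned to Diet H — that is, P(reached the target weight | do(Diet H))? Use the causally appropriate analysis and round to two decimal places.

Within every starting body condition level Diet L has the higher rate, yet pooled Diet H does — Simpson's reversal.
Starting body condition differs across diets for reasons unrelated to any effect of the diet itself, and it separately predicts the outcome — a classic confounder. We must compare within starting body condition levels.
Standardising Diet H to the population starting body condition mix: 0.500·386/483 + 0.500·15/77 = 0.497.

0.50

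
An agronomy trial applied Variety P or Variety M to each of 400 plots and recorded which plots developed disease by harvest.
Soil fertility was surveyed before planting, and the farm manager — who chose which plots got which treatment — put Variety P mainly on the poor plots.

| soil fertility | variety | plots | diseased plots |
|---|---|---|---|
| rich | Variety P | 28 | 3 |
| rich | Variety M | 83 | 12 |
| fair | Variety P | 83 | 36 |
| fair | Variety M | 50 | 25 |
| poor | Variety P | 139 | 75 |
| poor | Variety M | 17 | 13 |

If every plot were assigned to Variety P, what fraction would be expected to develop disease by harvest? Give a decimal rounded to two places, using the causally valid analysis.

Here soil fertility is a common cause — it drives both which variety a case falls under and the outcome. The crude comparison mixes populations; the stratum-specific rates are the causally relevant ones.
Standardising Variety P to the population soil fertility mix: 0.278·3/28 + 0.333·36/83 + 0.390·75/139 = 0.384.

0.38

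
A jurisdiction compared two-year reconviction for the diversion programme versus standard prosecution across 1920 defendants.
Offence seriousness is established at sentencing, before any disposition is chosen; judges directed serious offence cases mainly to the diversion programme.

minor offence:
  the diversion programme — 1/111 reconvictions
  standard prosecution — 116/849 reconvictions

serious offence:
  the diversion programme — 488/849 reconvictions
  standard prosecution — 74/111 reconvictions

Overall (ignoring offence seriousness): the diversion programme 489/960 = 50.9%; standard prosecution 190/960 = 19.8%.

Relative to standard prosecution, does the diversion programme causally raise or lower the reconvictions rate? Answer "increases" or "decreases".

decreases

The stratified and pooled comparisons disagree (the diversion programme wins within each offence seriousness; standard prosecution wins overall), so the answer turns on the causal role of offence seriousness.
Here offence seriousness is a common cause — it drives both which disposition a case falls under and the outcome. The crude comparison mixes populations; the stratum-specific rates are the causally relevant ones.
Within each level — minor offence: 0.9% vs 13.7%; serious offence: 57.5% vs 66.7% — the diversion programme is lower every time.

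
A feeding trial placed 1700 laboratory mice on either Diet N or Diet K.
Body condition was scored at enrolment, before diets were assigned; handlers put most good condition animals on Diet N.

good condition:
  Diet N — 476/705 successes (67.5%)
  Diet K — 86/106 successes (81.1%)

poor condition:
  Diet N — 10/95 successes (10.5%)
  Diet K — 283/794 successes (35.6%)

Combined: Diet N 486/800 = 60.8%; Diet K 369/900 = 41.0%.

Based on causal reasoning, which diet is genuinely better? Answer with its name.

Starting body condition is set before the diet has any effect — it is not caused by the diet — and it independently drives the outcome. That makes it a confounder, so the causal comparison is within starting body condition levels.
Within each level — good condition: 67.5% vs 81.1%; poor condition: 10.5% vs 35.6% — Diet K is higher every time.

Diet K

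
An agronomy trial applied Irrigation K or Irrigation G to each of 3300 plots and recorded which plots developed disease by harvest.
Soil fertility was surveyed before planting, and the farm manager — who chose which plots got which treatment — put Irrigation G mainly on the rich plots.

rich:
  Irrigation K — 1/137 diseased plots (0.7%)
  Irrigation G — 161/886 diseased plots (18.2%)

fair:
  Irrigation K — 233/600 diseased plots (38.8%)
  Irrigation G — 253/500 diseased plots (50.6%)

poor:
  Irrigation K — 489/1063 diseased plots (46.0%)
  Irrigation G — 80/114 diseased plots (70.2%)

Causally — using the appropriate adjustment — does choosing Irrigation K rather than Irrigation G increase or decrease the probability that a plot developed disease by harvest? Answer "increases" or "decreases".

decreases

Since soil fertility is a pre-existing factor (not a product of the irrigation) and it affects the outcome on its own, it is a confounder. The stratified rates, not the pooled rate, identify the causal effect.
Within each level — rich: 0.7% vs 18.2%; fair: 38.8% vs 50.6%; poor: 46.0% vs 70.2% — Irrigation K is lower every time.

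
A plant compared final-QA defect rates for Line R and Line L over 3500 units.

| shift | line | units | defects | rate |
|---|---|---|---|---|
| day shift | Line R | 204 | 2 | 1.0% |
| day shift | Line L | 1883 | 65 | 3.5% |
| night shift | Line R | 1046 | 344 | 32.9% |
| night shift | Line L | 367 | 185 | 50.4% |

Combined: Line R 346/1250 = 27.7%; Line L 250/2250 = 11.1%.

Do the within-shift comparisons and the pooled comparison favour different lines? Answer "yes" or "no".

Within each shift level (day shift 1.0% vs 3.5%; night shift 32.9% vs 50.4%), Line R has the lower rate every time. Pooled: 27.7% vs 11.1% — Line L has the lower rate overall. The two comparisons disagree.

yes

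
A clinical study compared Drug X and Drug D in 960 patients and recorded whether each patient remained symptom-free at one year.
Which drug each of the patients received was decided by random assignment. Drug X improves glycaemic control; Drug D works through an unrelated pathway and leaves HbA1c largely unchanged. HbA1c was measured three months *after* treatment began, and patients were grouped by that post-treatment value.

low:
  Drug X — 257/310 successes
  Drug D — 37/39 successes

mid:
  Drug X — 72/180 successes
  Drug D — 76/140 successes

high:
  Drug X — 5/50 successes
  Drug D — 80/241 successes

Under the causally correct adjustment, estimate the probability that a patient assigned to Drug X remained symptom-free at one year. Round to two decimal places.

Drug D is higher inside every HbA1c stratum but Drug X is higher in aggregate. Whether to stratify depends on how HbA1c relates to the drug.
HbA1c here is a post-treatment variable shaped by the drug; conditioning on it would introduce bias rather than remove it. The overall comparison is the causal one.
So P(outcome | do(Drug X)) is just the pooled rate for Drug X: 334/540 = 0.619.

0.62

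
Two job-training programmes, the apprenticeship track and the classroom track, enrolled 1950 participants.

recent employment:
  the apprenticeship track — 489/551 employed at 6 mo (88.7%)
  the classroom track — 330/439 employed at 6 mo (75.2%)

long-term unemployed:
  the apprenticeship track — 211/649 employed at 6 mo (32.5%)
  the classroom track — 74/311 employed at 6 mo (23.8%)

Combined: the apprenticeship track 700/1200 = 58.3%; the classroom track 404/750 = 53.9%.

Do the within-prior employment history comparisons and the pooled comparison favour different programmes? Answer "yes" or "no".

no

Within each prior employment history level (recent employment 88.7% vs 75.2%; long-term unemployed 32.5% vs 23.8%), the apprenticeship track has the higher rate every time. Pooled: 58.3% vs 53.9% — the apprenticeship track has the higher rate overall. They agree.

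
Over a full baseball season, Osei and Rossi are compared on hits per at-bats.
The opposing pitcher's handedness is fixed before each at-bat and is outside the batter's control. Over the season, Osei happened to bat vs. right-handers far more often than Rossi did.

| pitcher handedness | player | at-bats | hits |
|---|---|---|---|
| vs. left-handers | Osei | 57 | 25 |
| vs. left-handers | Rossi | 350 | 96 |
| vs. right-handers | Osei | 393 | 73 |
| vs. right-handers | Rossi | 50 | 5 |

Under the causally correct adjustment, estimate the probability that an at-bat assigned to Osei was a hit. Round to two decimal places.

0.31

Within every pitcher handedness level Osei has the higher rate, yet pooled Rossi does — Simpson's reversal.
Since pitcher handedness is a pre-existing factor (not a product of the player) and it affects the outcome on its own, it is a confounder. The stratified rates, not the pooled rate, identify the causal effect.
Standardising Osei to the population pitcher handedness mix: 0.479·25/57 + 0.521·73/393 = 0.307.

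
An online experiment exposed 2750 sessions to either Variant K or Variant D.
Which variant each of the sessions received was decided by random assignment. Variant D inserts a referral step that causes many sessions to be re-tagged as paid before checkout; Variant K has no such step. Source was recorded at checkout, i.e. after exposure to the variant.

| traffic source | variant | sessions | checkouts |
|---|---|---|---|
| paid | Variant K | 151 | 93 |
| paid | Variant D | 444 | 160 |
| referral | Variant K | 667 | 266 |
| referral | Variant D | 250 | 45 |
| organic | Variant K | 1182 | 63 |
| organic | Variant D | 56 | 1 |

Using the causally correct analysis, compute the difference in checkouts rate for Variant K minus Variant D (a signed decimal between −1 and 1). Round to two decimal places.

-0.06

Traffic source is recorded after the variant and is itself shifted by it — it sits on the causal path from variant to outcome. Conditioning on a mediator would strip out part of the effect we want; the pooled comparison gives the total causal effect.
The causal difference is the pooled difference: 0.211 − 0.275 = -0.064.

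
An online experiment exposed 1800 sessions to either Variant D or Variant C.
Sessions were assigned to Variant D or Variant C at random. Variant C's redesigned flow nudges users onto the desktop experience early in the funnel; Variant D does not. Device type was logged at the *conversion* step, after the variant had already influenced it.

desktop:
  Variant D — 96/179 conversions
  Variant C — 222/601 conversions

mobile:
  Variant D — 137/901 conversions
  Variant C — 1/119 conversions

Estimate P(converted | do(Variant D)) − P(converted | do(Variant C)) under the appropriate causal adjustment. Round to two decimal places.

Stratifying would compare variants among sessions the variants themselves sorted into device type groups — a form of selection on an intermediate. The unconditioned pooled rates give the total causal effect.
The causal difference is the pooled difference: 0.216 − 0.310 = -0.094.

-0.09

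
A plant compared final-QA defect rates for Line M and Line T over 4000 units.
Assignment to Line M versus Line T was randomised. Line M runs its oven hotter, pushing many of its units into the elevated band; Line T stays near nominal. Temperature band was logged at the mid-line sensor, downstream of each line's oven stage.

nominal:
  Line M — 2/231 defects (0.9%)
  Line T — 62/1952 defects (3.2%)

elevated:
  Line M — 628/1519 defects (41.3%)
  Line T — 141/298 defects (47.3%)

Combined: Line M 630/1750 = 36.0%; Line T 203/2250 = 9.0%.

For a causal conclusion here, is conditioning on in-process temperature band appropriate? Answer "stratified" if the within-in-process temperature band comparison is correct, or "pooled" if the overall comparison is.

pooled

Stratifying would compare lines among units the lines themselves sorted into in-process temperature band groups — a form of selection on an intermediate. The unconditioned pooled rates give the total causal effect.
Pooled: Line M 36.0% vs Line T 9.0%; Line T is lower overall.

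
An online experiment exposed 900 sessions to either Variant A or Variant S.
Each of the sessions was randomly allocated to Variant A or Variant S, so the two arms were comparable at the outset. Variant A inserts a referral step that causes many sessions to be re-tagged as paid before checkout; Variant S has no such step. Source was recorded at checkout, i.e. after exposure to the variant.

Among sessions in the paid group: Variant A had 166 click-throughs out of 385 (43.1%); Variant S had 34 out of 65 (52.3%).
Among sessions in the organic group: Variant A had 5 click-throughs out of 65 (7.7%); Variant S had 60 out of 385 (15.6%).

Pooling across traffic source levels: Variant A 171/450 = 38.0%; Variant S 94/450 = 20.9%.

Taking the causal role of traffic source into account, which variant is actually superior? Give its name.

Within every traffic source level Variant S has the higher rate, yet pooled Variant A does — Simpson's reversal.
Traffic source is downstream of the variant. One should not condition on a consequence of treatment, so the overall rates are the right comparison.
Pooled: Variant A 38.0% vs Variant S 20.9%; Variant A is higher overall.

Variant A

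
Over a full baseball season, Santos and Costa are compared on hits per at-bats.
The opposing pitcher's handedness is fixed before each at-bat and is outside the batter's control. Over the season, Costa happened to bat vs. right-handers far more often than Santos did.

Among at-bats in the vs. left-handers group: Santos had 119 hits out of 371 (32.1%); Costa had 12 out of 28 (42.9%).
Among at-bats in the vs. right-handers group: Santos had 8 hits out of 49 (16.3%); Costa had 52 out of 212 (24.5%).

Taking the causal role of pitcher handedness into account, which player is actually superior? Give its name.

Costa

Pitcher handedness is set before the player has any effect — it is not caused by the player — and it independently drives the outcome. That makes it a confounder, so the causal comparison is within pitcher handedness levels.
Within each level — vs. left-handers: 32.1% vs 42.9%; vs. right-handers: 16.3% vs 24.5% — Costa is higher every time.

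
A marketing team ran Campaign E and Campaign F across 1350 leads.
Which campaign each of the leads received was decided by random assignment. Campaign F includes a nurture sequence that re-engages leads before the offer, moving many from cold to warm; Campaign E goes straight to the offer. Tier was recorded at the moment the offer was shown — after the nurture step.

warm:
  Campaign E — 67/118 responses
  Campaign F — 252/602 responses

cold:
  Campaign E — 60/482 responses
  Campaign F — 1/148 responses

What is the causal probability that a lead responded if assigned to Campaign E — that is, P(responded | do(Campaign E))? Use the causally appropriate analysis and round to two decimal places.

The distribution of engagement tier is itself part of what the campaign does — it is an intermediate outcome. Holding it fixed would remove that part of the effect; the total effect is the pooled difference.
So P(outcome | do(Campaign E)) is just the pooled rate for Campaign E: 127/600 = 0.212.

0.21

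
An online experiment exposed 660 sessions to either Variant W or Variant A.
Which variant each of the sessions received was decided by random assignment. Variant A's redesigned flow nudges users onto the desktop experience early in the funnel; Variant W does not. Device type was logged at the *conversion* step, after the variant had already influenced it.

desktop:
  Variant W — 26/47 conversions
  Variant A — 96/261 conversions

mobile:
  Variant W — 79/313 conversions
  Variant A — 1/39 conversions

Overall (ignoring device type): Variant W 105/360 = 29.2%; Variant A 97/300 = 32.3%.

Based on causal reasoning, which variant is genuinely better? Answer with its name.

Stratifying would compare variants among sessions the variants themselves sorted into device type groups — a form of selection on an intermediate. The unconditioned pooled rates give the total causal effect.
Pooled: Variant W 29.2% vs Variant A 32.3%; Variant A is higher overall.

Variant A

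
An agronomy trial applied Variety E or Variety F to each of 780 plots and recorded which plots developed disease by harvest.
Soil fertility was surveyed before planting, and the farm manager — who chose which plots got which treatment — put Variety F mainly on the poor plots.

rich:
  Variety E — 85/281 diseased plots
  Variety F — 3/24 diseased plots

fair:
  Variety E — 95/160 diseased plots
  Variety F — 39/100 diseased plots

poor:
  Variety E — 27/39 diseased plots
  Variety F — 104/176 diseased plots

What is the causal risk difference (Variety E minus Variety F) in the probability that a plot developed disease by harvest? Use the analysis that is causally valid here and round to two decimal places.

+0.17

The imbalance in soil fertility arose from how plots were allocated, not from anything the variety did; and soil fertility independently affects the outcome. The pooled gap is confounded — condition on soil fertility.
Adjusting over the population distribution of soil fertility: 0.391·(0.302−0.125) + 0.333·(0.594−0.390) + 0.276·(0.692−0.591) = +0.165.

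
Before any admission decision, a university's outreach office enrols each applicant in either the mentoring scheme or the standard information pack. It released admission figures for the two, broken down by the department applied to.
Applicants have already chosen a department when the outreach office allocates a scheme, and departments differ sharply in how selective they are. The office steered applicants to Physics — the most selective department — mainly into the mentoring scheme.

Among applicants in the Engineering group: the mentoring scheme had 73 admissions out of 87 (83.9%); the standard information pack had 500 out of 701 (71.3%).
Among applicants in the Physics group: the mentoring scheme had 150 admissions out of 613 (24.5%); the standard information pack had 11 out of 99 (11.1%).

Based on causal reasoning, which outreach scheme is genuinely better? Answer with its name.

Department satisfies the back-door criterion: it is not a descendant of the outreach scheme, and it blocks the spurious path from outreach scheme to outcome. Adjusting for it (i.e., using the within-department rates) gives the causal effect.
Within each level — Engineering: 83.9% vs 71.3%; Physics: 24.5% vs 11.1% — the mentoring scheme is higher every time.

the mentoring scheme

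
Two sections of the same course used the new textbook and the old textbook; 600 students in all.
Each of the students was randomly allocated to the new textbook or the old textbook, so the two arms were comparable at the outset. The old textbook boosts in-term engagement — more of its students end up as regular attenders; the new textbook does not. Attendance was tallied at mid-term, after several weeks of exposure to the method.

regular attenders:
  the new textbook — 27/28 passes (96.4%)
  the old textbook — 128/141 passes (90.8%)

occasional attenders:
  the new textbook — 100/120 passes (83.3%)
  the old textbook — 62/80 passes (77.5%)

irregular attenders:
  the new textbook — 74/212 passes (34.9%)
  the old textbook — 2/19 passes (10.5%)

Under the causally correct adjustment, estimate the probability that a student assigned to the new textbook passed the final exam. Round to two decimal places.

0.56

Mid-term attendance is downstream of the teaching method. One should not condition on a consequence of treatment, so the overall rates are the right comparison.
So P(outcome | do(the new textbook)) is just the pooled rate for the new textbook: 201/360 = 0.558.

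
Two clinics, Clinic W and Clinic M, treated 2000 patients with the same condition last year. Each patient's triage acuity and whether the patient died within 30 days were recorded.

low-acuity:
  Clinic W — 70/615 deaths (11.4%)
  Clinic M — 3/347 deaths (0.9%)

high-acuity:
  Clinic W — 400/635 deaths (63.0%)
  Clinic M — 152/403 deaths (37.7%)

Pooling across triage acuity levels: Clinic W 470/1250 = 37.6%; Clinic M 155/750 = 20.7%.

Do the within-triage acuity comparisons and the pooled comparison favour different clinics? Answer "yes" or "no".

no

Within each triage acuity level (low-acuity 11.4% vs 0.9%; high-acuity 63.0% vs 37.7%), Clinic M has the lower rate every time. Pooled: 37.6% vs 20.7% — Clinic M has the lower rate overall. They agree.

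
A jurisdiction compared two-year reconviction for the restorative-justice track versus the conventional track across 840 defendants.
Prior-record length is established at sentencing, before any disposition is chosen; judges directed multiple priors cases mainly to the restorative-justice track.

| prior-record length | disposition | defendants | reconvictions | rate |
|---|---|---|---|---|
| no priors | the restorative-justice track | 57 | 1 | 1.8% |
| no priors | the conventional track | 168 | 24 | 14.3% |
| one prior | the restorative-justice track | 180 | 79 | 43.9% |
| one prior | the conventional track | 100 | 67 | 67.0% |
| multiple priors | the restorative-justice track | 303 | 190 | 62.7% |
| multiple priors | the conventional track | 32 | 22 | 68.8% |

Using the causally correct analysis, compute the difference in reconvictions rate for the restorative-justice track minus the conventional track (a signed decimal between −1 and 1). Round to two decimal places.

Nothing the disposition does changes prior-record length; the imbalance is an allocation artefact. With prior-record length also predicting the outcome, the pooled figure is confounded, and the within-stratum comparison is the causal one.
Adjusting over the population distribution of prior-record length: 0.268·(0.018−0.143) + 0.333·(0.439−0.670) + 0.399·(0.627−0.688) = -0.135.

-0.13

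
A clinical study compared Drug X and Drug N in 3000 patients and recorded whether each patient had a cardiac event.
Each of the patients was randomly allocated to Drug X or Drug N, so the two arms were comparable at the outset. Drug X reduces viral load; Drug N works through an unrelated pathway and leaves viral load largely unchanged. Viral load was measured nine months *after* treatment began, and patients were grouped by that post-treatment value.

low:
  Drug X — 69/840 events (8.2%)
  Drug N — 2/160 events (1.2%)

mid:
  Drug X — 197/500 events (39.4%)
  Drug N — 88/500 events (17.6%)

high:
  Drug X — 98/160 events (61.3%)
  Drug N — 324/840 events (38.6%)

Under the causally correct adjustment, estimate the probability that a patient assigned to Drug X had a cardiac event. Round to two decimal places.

Within every viral load level Drug N has the lower rate, yet pooled Drug X does — Simpson's reversal.
The distribution of viral load is itself part of what the drug does — it is an intermediate outcome. Holding it fixed would remove that part of the effect; the total effect is the pooled difference.
So P(outcome | do(Drug X)) is just the pooled rate for Drug X: 364/1500 = 0.243.

0.24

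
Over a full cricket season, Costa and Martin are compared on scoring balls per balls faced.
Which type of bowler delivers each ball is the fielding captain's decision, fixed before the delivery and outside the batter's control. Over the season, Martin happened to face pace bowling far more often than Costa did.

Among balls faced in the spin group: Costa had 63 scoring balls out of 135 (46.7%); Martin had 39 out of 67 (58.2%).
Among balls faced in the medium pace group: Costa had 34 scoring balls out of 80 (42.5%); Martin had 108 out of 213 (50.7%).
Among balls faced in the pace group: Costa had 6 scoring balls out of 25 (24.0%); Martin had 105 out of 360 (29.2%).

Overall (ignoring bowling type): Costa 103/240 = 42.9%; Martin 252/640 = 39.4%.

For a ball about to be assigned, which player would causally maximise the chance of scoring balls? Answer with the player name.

Martin

Since bowling type is a pre-existing factor (not a product of the player) and it affects the outcome on its own, it is a confounder. The stratified rates, not the pooled rate, identify the causal effect.
Within each level — spin: 46.7% vs 58.2%; medium pace: 42.5% vs 50.7%; pace: 24.0% vs 29.2% — Martin is higher every time.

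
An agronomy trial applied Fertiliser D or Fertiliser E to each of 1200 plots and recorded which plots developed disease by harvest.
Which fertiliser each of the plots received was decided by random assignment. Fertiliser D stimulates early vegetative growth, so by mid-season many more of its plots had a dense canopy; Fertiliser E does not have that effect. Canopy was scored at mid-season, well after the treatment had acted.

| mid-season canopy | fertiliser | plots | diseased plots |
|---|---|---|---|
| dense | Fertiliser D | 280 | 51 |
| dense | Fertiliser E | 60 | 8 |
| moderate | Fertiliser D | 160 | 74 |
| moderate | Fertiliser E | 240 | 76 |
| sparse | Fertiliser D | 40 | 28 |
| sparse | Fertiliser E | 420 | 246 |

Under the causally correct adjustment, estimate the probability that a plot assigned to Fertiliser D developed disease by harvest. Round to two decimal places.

Fertiliser E is lower inside every mid-season canopy stratum but Fertiliser D is lower in aggregate. Whether to stratify depends on how mid-season canopy relates to the fertiliser.
The distribution of mid-season canopy is itself part of what the fertiliser does — it is an intermediate outcome. Holding it fixed would remove that part of the effect; the total effect is the pooled difference.
So P(outcome | do(Fertiliser D)) is just the pooled rate for Fertiliser D: 153/480 = 0.319.

0.32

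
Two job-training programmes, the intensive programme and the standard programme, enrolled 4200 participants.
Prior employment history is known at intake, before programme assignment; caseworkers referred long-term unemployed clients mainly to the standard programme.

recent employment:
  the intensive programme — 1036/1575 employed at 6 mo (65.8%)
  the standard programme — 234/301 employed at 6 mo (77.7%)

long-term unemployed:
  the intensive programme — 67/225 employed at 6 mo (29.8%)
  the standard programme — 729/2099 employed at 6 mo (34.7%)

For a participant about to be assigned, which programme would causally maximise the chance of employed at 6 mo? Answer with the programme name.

the standard programme

the standard programme is higher inside every prior employment history stratum but the intensive programme is higher in aggregate. Whether to stratify depends on how prior employment history relates to the programme.
Prior employment history satisfies the back-door criterion: it is not a descendant of the programme, and it blocks the spurious path from programme to outcome. Adjusting for it (i.e., using the within-prior employment history rates) gives the causal effect.
Within each level — recent employment: 65.8% vs 77.7%; long-term unemployed: 29.8% vs 34.7% — the standard programme is higher every time.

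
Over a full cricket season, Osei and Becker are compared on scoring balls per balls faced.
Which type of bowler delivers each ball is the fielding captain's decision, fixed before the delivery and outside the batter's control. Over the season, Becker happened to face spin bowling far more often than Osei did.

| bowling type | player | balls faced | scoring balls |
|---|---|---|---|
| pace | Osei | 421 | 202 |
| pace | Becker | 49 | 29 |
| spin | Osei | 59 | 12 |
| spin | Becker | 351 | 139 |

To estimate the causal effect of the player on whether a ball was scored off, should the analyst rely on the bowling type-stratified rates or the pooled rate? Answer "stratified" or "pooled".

Bowling type is set before the player has any effect — it is not caused by the player — and it independently drives the outcome. That makes it a confounder, so the causal comparison is within bowling type levels.
Within each level — pace: 48.0% vs 59.2%; spin: 20.3% vs 39.6% — Becker is higher every time.

stratified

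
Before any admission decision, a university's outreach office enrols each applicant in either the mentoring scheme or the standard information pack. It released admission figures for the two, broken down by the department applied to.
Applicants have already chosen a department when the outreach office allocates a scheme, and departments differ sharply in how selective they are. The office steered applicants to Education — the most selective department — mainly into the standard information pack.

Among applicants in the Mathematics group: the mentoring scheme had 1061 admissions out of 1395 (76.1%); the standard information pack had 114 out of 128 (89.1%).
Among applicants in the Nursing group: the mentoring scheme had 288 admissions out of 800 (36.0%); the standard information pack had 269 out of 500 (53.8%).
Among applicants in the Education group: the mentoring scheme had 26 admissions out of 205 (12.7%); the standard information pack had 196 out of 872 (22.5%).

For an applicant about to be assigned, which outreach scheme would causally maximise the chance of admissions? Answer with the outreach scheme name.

the standard information pack

Here department is a common cause — it drives both which outreach scheme a case falls under and the outcome. The crude comparison mixes populations; the stratum-specific rates are the causally relevant ones.
Within each level — Mathematics: 76.1% vs 89.1%; Nursing: 36.0% vs 53.8%; Education: 12.7% vs 22.5% — the standard information pack is higher every time.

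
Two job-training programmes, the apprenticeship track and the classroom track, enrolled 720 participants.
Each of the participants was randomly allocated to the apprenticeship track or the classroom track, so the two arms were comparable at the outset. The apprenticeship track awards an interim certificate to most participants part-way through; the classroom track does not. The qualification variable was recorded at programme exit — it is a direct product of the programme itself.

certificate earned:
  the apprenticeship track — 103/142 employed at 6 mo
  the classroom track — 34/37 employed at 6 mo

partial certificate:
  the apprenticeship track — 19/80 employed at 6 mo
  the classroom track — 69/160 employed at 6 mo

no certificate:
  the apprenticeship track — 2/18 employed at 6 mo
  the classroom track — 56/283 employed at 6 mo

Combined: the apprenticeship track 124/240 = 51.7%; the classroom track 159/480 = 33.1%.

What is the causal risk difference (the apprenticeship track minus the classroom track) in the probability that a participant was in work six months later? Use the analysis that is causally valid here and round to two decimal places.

the classroom track is higher inside every qualification attained during the programme stratum but the apprenticeship track is higher in aggregate. Whether to stratify depends on how qualification attained during the programme relates to the programme.
Because the programme influences qualification attained during the programme, qualification attained during the programme is a post-treatment mediator, not a confounder. Stratifying on it would bias the estimate; the causal effect is the crude pooled difference.
The causal difference is the pooled difference: 0.517 − 0.331 = +0.185.

+0.19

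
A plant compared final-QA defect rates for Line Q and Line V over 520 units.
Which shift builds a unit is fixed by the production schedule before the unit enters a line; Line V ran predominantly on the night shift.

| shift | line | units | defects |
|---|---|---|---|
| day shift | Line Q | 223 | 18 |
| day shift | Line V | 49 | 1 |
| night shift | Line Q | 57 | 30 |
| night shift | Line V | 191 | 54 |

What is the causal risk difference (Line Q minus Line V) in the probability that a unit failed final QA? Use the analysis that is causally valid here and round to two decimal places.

+0.15

Since shift is a pre-existing factor (not a product of the line) and it affects the outcome on its own, it is a confounder. The stratified rates, not the pooled rate, identify the causal effect.
Adjusting over the population distribution of shift: 0.523·(0.081−0.020) + 0.477·(0.526−0.283) = +0.148.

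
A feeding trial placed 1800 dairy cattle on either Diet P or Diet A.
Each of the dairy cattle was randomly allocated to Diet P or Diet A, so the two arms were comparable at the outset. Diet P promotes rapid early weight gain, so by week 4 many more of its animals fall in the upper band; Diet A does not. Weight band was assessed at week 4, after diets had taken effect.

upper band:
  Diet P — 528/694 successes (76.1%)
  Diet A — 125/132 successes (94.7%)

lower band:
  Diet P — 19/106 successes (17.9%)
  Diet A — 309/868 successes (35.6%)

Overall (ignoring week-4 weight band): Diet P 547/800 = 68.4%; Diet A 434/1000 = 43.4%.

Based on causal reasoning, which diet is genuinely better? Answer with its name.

Diet P

The week-4 weight band-specific comparison favours Diet A throughout, but the pooled figures favour Diet P. The question is whether to condition on week-4 weight band.
The distribution of week-4 weight band is itself part of what the diet does — it is an intermediate outcome. Holding it fixed would remove that part of the effect; the total effect is the pooled difference.
Pooled: Diet P 68.4% vs Diet A 43.4%; Diet P is higher overall.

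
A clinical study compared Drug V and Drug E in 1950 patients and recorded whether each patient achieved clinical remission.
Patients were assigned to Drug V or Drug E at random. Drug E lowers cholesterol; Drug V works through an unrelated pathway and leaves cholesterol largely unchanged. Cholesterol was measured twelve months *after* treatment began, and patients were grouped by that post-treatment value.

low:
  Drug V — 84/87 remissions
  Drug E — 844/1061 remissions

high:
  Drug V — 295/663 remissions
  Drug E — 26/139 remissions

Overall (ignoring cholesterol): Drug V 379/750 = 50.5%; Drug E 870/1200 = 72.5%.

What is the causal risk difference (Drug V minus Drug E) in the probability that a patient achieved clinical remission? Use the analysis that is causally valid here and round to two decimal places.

-0.22

The distribution of cholesterol is itself part of what the drug does — it is an intermediate outcome. Holding it fixed would remove that part of the effect; the total effect is the pooled difference.
The causal difference is the pooled difference: 0.505 − 0.725 = -0.220.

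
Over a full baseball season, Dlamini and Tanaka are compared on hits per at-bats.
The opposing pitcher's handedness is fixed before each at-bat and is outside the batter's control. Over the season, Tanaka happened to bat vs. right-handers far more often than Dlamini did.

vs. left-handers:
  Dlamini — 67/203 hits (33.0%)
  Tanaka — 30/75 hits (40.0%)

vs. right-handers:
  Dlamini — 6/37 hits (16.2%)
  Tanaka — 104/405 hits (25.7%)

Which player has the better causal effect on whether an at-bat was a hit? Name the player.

Tanaka

Pitcher handedness satisfies the back-door criterion: it is not a descendant of the player, and it blocks the spurious path from player to outcome. Adjusting for it (i.e., using the within-pitcher handedness rates) gives the causal effect.
Within each level — vs. left-handers: 33.0% vs 40.0%; vs. right-handers: 16.2% vs 25.7% — Tanaka is higher every time.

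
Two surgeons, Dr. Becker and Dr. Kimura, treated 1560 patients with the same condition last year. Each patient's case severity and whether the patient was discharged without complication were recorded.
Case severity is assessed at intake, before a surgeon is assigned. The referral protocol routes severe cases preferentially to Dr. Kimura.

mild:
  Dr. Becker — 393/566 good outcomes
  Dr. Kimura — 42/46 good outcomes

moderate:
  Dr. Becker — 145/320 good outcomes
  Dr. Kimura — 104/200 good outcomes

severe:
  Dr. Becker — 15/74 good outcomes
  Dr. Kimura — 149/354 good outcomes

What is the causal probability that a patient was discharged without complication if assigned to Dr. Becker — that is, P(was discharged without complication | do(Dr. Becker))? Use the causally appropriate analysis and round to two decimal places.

0.48

The stratified and pooled comparisons disagree (Dr. Kimura wins within each case severity; Dr. Becker wins overall), so the answer turns on the causal role of case severity.
Here case severity is a common cause — it drives both which surgeon a case falls under and the outcome. The crude comparison mixes populations; the stratum-specific rates are the causally relevant ones.
Standardising Dr. Becker to the population case severity mix: 0.392·393/566 + 0.333·145/320 + 0.274·15/74 = 0.479.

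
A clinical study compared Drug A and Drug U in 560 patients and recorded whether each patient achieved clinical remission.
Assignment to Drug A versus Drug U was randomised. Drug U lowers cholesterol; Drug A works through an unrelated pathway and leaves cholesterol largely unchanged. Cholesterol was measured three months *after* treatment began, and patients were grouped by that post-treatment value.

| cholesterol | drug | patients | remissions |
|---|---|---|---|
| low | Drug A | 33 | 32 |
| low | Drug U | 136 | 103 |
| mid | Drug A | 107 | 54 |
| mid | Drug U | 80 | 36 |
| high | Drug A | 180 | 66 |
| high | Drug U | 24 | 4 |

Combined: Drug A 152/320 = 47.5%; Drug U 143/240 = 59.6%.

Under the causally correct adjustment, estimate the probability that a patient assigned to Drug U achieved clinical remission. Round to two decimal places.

0.60

The stratified and pooled comparisons disagree (Drug A wins within each cholesterol; Drug U wins overall), so the answer turns on the causal role of cholesterol.
Cholesterol is recorded after the drug and is itself shifted by it — it sits on the causal path from drug to outcome. Conditioning on a mediator would strip out part of the effect we want; the pooled comparison gives the total causal effect.
So P(outcome | do(Drug U)) is just the pooled rate for Drug U: 143/240 = 0.596.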